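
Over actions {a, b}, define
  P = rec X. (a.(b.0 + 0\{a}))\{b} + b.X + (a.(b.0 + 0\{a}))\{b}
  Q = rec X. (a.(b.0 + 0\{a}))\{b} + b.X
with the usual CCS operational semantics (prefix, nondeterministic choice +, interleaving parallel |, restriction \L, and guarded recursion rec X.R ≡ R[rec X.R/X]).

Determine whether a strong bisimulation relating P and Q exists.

Reachable graph of P (2 states):
  p0 = rec X. (a.(b.0 + 0\{a}))\{b} + b.X + (a.(b.0 + 0\{a}))\{b} ⊢ =a=> p1, =b=> p0
  p1 = (b.0 + 0\{a})\{b} ⊢ stopped
Reachable graph of Q (2 states):
  q0 = rec X. (a.(b.0 + 0\{a}))\{b} + b.X ⊢ =a=> q1, =b=> q0
  q1 = (b.0 + 0\{a})\{b} ⊢ stopped
Partition-refinement fixed point:
  B0 = {p0, q0}
  B1 = {p1, q1}
p0 ∈ B0, q0 ∈ B0 → same block

P ~ Q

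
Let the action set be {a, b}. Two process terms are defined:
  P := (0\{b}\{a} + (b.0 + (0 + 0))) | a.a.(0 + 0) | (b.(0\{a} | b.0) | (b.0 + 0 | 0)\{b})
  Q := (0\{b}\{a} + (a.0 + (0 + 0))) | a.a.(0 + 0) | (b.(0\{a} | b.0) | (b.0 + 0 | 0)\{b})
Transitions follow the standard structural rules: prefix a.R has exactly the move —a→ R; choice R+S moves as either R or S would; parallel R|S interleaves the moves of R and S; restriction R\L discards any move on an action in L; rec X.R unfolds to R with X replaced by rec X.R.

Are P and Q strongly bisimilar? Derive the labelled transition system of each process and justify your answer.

NO

P's transition system — 18 states:
  u0 = (0\{b}\{a} + (b.0 + (0 + 0))) | a.a.(0 + 0) | (b.(0\{a} | b.0) | (b.0 + 0 | 0)\{b}) ⊢ =a=> u1, =b=> u2, =b=> u3
  u1 = (0\{b}\{a} + (b.0 + (0 + 0))) | a.(0 + 0) | (b.(0\{a} | b.0) | (b.0 + 0 | 0)\{b}) ⊢ =a=> u4, =b=> u5, =b=> u6
  u2 = (0\{b}\{a} + (b.0 + (0 + 0))) | a.a.(0 + 0) | (0\{a} | b.0 | (b.0 + 0 | 0)\{b}) ⊢ =a=> u5, =b=> u7, =b=> u8
  u3 = 0 | a.a.(0 + 0) | (b.(0\{a} | b.0) | (b.0 + 0 | 0)\{b}) ⊢ =a=> u6, =b=> u8
  u4 = (0\{b}\{a} + (b.0 + (0 + 0))) | (0 + 0) | (b.(0\{a} | b.0) | (b.0 + 0 | 0)\{b}) ⊢ =b=> u10, =b=> u9
  u5 = (0\{b}\{a} + (b.0 + (0 + 0))) | a.(0 + 0) | (0\{a} | b.0 | (b.0 + 0 | 0)\{b}) ⊢ =a=> u9, =b=> u11, =b=> u12
  u6 = 0 | a.(0 + 0) | (b.(0\{a} | b.0) | (b.0 + 0 | 0)\{b}) ⊢ =a=> u10, =b=> u12
  u7 = (0\{b}\{a} + (b.0 + (0 + 0))) | a.a.(0 + 0) | (0\{a} | 0 | (b.0 + 0 | 0)\{b}) ⊢ =a=> u11, =b=> u13
  u8 = 0 | a.a.(0 + 0) | (0\{a} | b.0 | (b.0 + 0 | 0)\{b}) ⊢ =a=> u12, =b=> u13
  u9 = (0\{b}\{a} + (b.0 + (0 + 0))) | (0 + 0) | (0\{a} | b.0 | (b.0 + 0 | 0)\{b}) ⊢ =b=> u14, =b=> u15
  u10 = 0 | (0 + 0) | (b.(0\{a} | b.0) | (b.0 + 0 | 0)\{b}) ⊢ =b=> u15
  u11 = (0\{b}\{a} + (b.0 + (0 + 0))) | a.(0 + 0) | (0\{a} | 0 | (b.0 + 0 | 0)\{b}) ⊢ =a=> u14, =b=> u16
  u12 = 0 | a.(0 + 0) | (0\{a} | b.0 | (b.0 + 0 | 0)\{b}) ⊢ =a=> u15, =b=> u16
  u13 = 0 | a.a.(0 + 0) | (0\{a} | 0 | (b.0 + 0 | 0)\{b}) ⊢ =a=> u16
  u14 = (0\{b}\{a} + (b.0 + (0 + 0))) | (0 + 0) | (0\{a} | 0 | (b.0 + 0 | 0)\{b}) ⊢ =b=> u17
  u15 = 0 | (0 + 0) | (0\{a} | b.0 | (b.0 + 0 | 0)\{b}) ⊢ =b=> u17
  u16 = 0 | a.(0 + 0) | (0\{a} | 0 | (b.0 + 0 | 0)\{b}) ⊢ =a=> u17
  u17 = 0 | (0 + 0) | (0\{a} | 0 | (b.0 + 0 | 0)\{b}) ⊢ ∅
Q's transition system — 18 states:
  v0 = (0\{b}\{a} + (a.0 + (0 + 0))) | a.a.(0 + 0) | (b.(0\{a} | b.0) | (b.0 + 0 | 0)\{b}) ⊢ =a=> v1, =a=> v2, =b=> v3
  v1 = (0\{b}\{a} + (a.0 + (0 + 0))) | a.(0 + 0) | (b.(0\{a} | b.0) | (b.0 + 0 | 0)\{b}) ⊢ =a=> v4, =a=> v5, =b=> v6
  v2 = 0 | a.a.(0 + 0) | (b.(0\{a} | b.0) | (b.0 + 0 | 0)\{b}) ⊢ =a=> v5, =b=> v7
  v3 = (0\{b}\{a} + (a.0 + (0 + 0))) | a.a.(0 + 0) | (0\{a} | b.0 | (b.0 + 0 | 0)\{b}) ⊢ =a=> v6, =a=> v7, =b=> v8
  v4 = (0\{b}\{a} + (a.0 + (0 + 0))) | (0 + 0) | (b.(0\{a} | b.0) | (b.0 + 0 | 0)\{b}) ⊢ =a=> v9, =b=> v10
  v5 = 0 | a.(0 + 0) | (b.(0\{a} | b.0) | (b.0 + 0 | 0)\{b}) ⊢ =a=> v9, =b=> v11
  v6 = (0\{b}\{a} + (a.0 + (0 + 0))) | a.(0 + 0) | (0\{a} | b.0 | (b.0 + 0 | 0)\{b}) ⊢ =a=> v10, =a=> v11, =b=> v12
  v7 = 0 | a.a.(0 + 0) | (0\{a} | b.0 | (b.0 + 0 | 0)\{b}) ⊢ =a=> v11, =b=> v13
  v8 = (0\{b}\{a} + (a.0 + (0 + 0))) | a.a.(0 + 0) | (0\{a} | 0 | (b.0 + 0 | 0)\{b}) ⊢ =a=> v12, =a=> v13
  v9 = 0 | (0 + 0) | (b.(0\{a} | b.0) | (b.0 + 0 | 0)\{b}) ⊢ =b=> v14
  v10 = (0\{b}\{a} + (a.0 + (0 + 0))) | (0 + 0) | (0\{a} | b.0 | (b.0 + 0 | 0)\{b}) ⊢ =a=> v14, =b=> v15
  v11 = 0 | a.(0 + 0) | (0\{a} | b.0 | (b.0 + 0 | 0)\{b}) ⊢ =a=> v14, =b=> v16
  v12 = (0\{b}\{a} + (a.0 + (0 + 0))) | a.(0 + 0) | (0\{a} | 0 | (b.0 + 0 | 0)\{b}) ⊢ =a=> v15, =a=> v16
  v13 = 0 | a.a.(0 + 0) | (0\{a} | 0 | (b.0 + 0 | 0)\{b}) ⊢ =a=> v16
  v14 = 0 | (0 + 0) | (0\{a} | b.0 | (b.0 + 0 | 0)\{b}) ⊢ =b=> v17
  v15 = (0\{b}\{a} + (a.0 + (0 + 0))) | (0 + 0) | (0\{a} | 0 | (b.0 + 0 | 0)\{b}) ⊢ =a=> v17
  v16 = 0 | a.(0 + 0) | (0\{a} | 0 | (b.0 + 0 | 0)\{b}) ⊢ =a=> v17
  v17 = 0 | (0 + 0) | (0\{a} | 0 | (b.0 + 0 | 0)\{b}) ⊢ ∅
Partition-refinement fixed point:
  B0 = {u0}
  B1 = {u2, u3, v1, v2}
  B2 = {u7, u8, v6, v7}
  B3 = {u11, u12, v10, v11}
  B4 = {u14, u15, v14}
  B5 = {u17, v17}
  B6 = {u16, v15, v16}
  B7 = {u13, v12, v13}
  B8 = {u5, u6, v4, v5}
  B9 = {u10, u9, v9}
  B10 = {u1}
  B11 = {u4}
  B12 = {v0}
  B13 = {v3}
  B14 = {v8}
u0 ∈ B0, v0 ∈ B12 → different blocks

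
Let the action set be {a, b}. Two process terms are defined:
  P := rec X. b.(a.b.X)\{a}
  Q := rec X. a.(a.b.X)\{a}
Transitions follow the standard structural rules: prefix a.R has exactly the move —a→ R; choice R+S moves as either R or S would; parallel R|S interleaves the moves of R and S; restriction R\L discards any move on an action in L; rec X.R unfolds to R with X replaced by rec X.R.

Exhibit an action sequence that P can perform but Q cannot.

Reachable graph of P (2 states):
  p0 = rec X. b.(a.b.X)\{a} :: --b--▸ p1
  p1 = (a.b.(rec X. b.(a.b.X)\{a}))\{a} :: deadlocked
Reachable graph of Q (2 states):
  q0 = rec X. a.(a.b.X)\{a} :: --a--▸ q1
  q1 = (a.b.(rec X. a.(a.b.X)\{a}))\{a} :: deadlocked
Trace ⟨b⟩ through P, begin at {p0}:
  step 1 (b): {p1}
  — P admits the full trace.
Trace ⟨b⟩ through Q, begin at {q0}:
  step 1 (b): ∅ (Q stuck)

b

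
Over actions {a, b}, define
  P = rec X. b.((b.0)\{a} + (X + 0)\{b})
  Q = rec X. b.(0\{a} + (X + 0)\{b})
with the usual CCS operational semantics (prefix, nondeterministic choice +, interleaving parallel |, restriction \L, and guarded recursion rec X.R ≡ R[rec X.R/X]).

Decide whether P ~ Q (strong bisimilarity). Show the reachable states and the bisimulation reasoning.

LTS(P): 3 reachable states
  m0 = rec X. b.((b.0)\{a} + (X + 0)\{b}) ⊢ -b-> m1
  m1 = (b.0)\{a} + ((rec X. b.((b.0)\{a} + (X + 0)\{b})) + 0)\{b} ⊢ -b-> m2
  m2 = 0\{a} ⊢ stopped
LTS(Q): 2 reachable states
  n0 = rec X. b.(0\{a} + (X + 0)\{b}) ⊢ -b-> n1
  n1 = 0\{a} + ((rec X. b.(0\{a} + (X + 0)\{b})) + 0)\{b} ⊢ stopped
Partition-refinement fixed point:
  B0 = {m0}
  B1 = {m1, n0}
  B2 = {m2, n1}
m0 ∈ B0, n0 ∈ B1 → different blocks

NO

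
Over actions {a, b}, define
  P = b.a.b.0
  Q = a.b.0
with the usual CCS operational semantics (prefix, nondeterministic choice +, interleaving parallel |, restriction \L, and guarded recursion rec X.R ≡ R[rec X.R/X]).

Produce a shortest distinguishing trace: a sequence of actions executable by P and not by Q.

b

Reachable graph of P (4 states):
  p0 = b.a.b.0 | =b=> p1
  p1 = a.b.0 | =a=> p2
  p2 = b.0 | =b=> p3
  p3 = 0 | stopped
Reachable graph of Q (3 states):
  q0 = a.b.0 | =a=> q1
  q1 = b.0 | =b=> q2
  q2 = 0 | stopped
Run σ = ⟨b⟩ on P: start {p0}
  [1] b ⇒ {p1}
  — P admits the full trace.
Run σ = ⟨b⟩ on Q: start {q0}
  [1] b ⇒ ∅ (Q stuck)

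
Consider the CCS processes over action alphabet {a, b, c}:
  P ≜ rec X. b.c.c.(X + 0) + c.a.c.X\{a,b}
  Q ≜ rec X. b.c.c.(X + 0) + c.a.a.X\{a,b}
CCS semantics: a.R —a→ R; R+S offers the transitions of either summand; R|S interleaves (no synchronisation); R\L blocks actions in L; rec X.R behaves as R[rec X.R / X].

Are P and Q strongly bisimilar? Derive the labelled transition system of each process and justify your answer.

NO

LTS(P): 8 reachable states
  m0 = rec X. b.c.c.(X + 0) + c.a.c.X\{a,b} → —b→ m1, —c→ m2
  m1 = c.c.((rec X. b.c.c.(X + 0) + c.a.c.X\{a,b}) + 0) → —c→ m3
  m2 = a.c.(rec X. b.c.c.(X + 0) + c.a.c.X\{a,b})\{a,b} → —a→ m4
  m3 = c.((rec X. b.c.c.(X + 0) + c.a.c.X\{a,b}) + 0) → —c→ m5
  m4 = c.(rec X. b.c.c.(X + 0) + c.a.c.X\{a,b})\{a,b} → —c→ m6
  m5 = (rec X. b.c.c.(X + 0) + c.a.c.X\{a,b}) + 0 → —b→ m1, —c→ m2
  m6 = (rec X. b.c.c.(X + 0) + c.a.c.X\{a,b})\{a,b} → —c→ m7
  m7 = (a.c.(rec X. b.c.c.(X + 0) + c.a.c.X\{a,b})\{a,b})\{a,b} → ∅
LTS(Q): 8 reachable states
  n0 = rec X. b.c.c.(X + 0) + c.a.a.X\{a,b} → —b→ n1, —c→ n2
  n1 = c.c.((rec X. b.c.c.(X + 0) + c.a.a.X\{a,b}) + 0) → —c→ n3
  n2 = a.a.(rec X. b.c.c.(X + 0) + c.a.a.X\{a,b})\{a,b} → —a→ n4
  n3 = c.((rec X. b.c.c.(X + 0) + c.a.a.X\{a,b}) + 0) → —c→ n5
  n4 = a.(rec X. b.c.c.(X + 0) + c.a.a.X\{a,b})\{a,b} → —a→ n6
  n5 = (rec X. b.c.c.(X + 0) + c.a.a.X\{a,b}) + 0 → —b→ n1, —c→ n2
  n6 = (rec X. b.c.c.(X + 0) + c.a.a.X\{a,b})\{a,b} → —c→ n7
  n7 = (a.a.(rec X. b.c.c.(X + 0) + c.a.a.X\{a,b})\{a,b})\{a,b} → ∅
Partition-refinement fixed point:
  B0 = {m0, m5}
  B1 = {m2}
  B2 = {m4}
  B3 = {m6, n6}
  B4 = {m7, n7}
  B5 = {m1}
  B6 = {m3}
  B7 = {n0, n5}
  B8 = {n2}
  B9 = {n4}
  B10 = {n1}
  B11 = {n3}
m0 ∈ B0, n0 ∈ B7 → different blocks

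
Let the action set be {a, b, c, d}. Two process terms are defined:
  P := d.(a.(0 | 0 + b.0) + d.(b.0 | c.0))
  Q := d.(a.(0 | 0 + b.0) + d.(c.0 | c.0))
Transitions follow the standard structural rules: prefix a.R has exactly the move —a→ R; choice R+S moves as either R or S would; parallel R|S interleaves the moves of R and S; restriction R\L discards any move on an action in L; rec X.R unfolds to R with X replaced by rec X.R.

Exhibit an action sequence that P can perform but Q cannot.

ddb

LTS(P): 8 reachable states
  m0 = d.(a.(0 | 0 + b.0) + d.(b.0 | c.0)) | ··d··> m1
  m1 = a.(0 | 0 + b.0) + d.(b.0 | c.0) | ··a··> m2, ··d··> m3
  m2 = 0 | 0 + b.0 | ··b··> m4
  m3 = b.0 | c.0 | ··b··> m5, ··c··> m6
  m4 = 0 | ∅
  m5 = 0 | c.0 | ··c··> m7
  m6 = b.0 | 0 | ··b··> m7
  m7 = 0 | 0 | ∅
LTS(Q): 8 reachable states
  n0 = d.(a.(0 | 0 + b.0) + d.(c.0 | c.0)) | ··d··> n1
  n1 = a.(0 | 0 + b.0) + d.(c.0 | c.0) | ··a··> n2, ··d··> n3
  n2 = 0 | 0 + b.0 | ··b··> n4
  n3 = c.0 | c.0 | ··c··> n5, ··c··> n6
  n4 = 0 | ∅
  n5 = 0 | c.0 | ··c··> n7
  n6 = c.0 | 0 | ··c··> n7
  n7 = 0 | 0 | ∅
Trace ⟨ddb⟩ through P, begin at {m0}:
  [1] d ⇒ {m1}
  [2] d ⇒ {m3}
  [3] b ⇒ {m5}
  P completes σ.
Trace ⟨ddb⟩ through Q, begin at {n0}:
  [1] d ⇒ {n1}
  [2] d ⇒ {n3}
  [3] b ⇒ ∅ (Q stuck)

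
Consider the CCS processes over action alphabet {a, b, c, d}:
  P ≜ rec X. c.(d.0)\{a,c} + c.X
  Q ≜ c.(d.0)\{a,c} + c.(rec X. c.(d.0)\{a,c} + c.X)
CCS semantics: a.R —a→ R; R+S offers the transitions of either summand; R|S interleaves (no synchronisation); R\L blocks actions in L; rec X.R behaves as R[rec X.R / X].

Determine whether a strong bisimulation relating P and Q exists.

P ~ Q

LTS(P): 3 reachable states
  s0 = rec X. c.(d.0)\{a,c} + c.X | ··c··> s0, ··c··> s1
  s1 = (d.0)\{a,c} | ··d··> s2
  s2 = 0\{a,c} | (no moves)
LTS(Q): 4 reachable states
  t0 = c.(d.0)\{a,c} + c.(rec X. c.(d.0)\{a,c} + c.X) | ··c··> t1, ··c··> t2
  t1 = (d.0)\{a,c} | ··d··> t3
  t2 = rec X. c.(d.0)\{a,c} + c.X | ··c··> t1, ··c··> t2
  t3 = 0\{a,c} | (no moves)
Coarsest stable partition (strong bisimilarity classes):
  B0 = {s0, t0, t2}
  B1 = {s1, t1}
  B2 = {s2, t3}
s0 ∈ B0, t0 ∈ B0 → same block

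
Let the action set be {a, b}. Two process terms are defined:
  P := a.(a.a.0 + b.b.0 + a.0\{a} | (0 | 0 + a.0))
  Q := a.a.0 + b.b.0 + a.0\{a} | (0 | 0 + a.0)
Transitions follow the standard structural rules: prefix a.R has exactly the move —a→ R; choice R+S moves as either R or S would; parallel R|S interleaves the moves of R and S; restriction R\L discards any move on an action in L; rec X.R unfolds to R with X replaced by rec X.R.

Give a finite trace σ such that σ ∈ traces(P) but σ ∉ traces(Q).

Reachable graph of P (8 states):
  s0 = a.(a.a.0 + b.b.0 + a.0\{a} | (0 | 0 + a.0)) has moves —a→ s1
  s1 = a.a.0 + b.b.0 + a.0\{a} | (0 | 0 + a.0) has moves —a→ s2, —a→ s3, —a→ s4, —b→ s5
  s2 = 0\{a} | (0 | 0 + a.0) has moves —a→ s6
  s3 = a.0 has moves —a→ s7
  s4 = a.0\{a} | 0 has moves —a→ s6
  s5 = b.0 has moves —b→ s7
  s6 = 0\{a} | 0 has moves deadlocked
  s7 = 0 has moves deadlocked
Reachable graph of Q (7 states):
  t0 = a.a.0 + b.b.0 + a.0\{a} | (0 | 0 + a.0) has moves —a→ t1, —a→ t2, —a→ t3, —b→ t4
  t1 = 0\{a} | (0 | 0 + a.0) has moves —a→ t5
  t2 = a.0 has moves —a→ t6
  t3 = a.0\{a} | 0 has moves —a→ t5
  t4 = b.0 has moves —b→ t6
  t5 = 0\{a} | 0 has moves deadlocked
  t6 = 0 has moves deadlocked
Executing ab from P (initial set {s0}):
  [1] a ⇒ {s1}
  [2] b ⇒ {s5}
  P completes σ.
Executing ab from Q (initial set {t0}):
  [1] a ⇒ {t1, t2, t3}
  [2] b ⇒ ∅  — Q cannot continue

ab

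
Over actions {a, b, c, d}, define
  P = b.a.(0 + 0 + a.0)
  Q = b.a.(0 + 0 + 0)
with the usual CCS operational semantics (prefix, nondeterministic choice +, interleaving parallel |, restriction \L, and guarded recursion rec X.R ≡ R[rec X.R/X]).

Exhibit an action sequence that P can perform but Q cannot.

baa

P's transition system — 4 states:
  m0 = b.a.(0 + 0 + a.0) → --b--▸ m1
  m1 = a.(0 + 0 + a.0) → --a--▸ m2
  m2 = 0 + 0 + a.0 → --a--▸ m3
  m3 = 0 → deadlocked
Q's transition system — 3 states:
  n0 = b.a.(0 + 0 + 0) → --b--▸ n1
  n1 = a.(0 + 0 + 0) → --a--▸ n2
  n2 = 0 + 0 + 0 → deadlocked
Executing baa from P (initial set {m0}):
  [1] b ⇒ {m1}
  [2] a ⇒ {m2}
  [3] a ⇒ {m3}
  P completes σ.
Executing baa from Q (initial set {n0}):
  [1] b ⇒ {n1}
  [2] a ⇒ {n2}
  [3] a ⇒ ∅  — Q cannot continue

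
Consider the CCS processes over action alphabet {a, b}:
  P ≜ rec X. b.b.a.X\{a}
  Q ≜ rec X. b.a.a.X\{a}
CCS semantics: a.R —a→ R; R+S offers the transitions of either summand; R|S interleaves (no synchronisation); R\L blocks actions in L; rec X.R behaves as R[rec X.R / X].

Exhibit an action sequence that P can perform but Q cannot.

LTS(P): 6 reachable states
  m0 = rec X. b.b.a.X\{a} → --b--▸ m1
  m1 = b.a.(rec X. b.b.a.X\{a})\{a} → --b--▸ m2
  m2 = a.(rec X. b.b.a.X\{a})\{a} → --a--▸ m3
  m3 = (rec X. b.b.a.X\{a})\{a} → --b--▸ m4
  m4 = (b.a.(rec X. b.b.a.X\{a})\{a})\{a} → --b--▸ m5
  m5 = (a.(rec X. b.b.a.X\{a})\{a})\{a} → ·
LTS(Q): 5 reachable states
  n0 = rec X. b.a.a.X\{a} → --b--▸ n1
  n1 = a.a.(rec X. b.a.a.X\{a})\{a} → --a--▸ n2
  n2 = a.(rec X. b.a.a.X\{a})\{a} → --a--▸ n3
  n3 = (rec X. b.a.a.X\{a})\{a} → --b--▸ n4
  n4 = (a.a.(rec X. b.a.a.X\{a})\{a})\{a} → ·
Trace ⟨bb⟩ through P, begin at {m0}:
  step 1 (b): {m1}
  step 2 (b): {m2}
  P completes σ.
Trace ⟨bb⟩ through Q, begin at {n0}:
  step 1 (b): {n1}
  step 2 (b): ∅ (Q stuck)

bb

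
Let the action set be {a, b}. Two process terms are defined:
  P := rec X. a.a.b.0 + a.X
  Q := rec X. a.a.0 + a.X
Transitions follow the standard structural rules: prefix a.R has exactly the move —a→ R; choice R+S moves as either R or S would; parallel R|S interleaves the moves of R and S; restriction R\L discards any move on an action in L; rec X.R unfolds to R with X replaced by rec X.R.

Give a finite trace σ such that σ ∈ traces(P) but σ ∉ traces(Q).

LTS(P): 4 reachable states
  p0 = rec X. a.a.b.0 + a.X → —a→ p0, —a→ p1
  p1 = a.b.0 → —a→ p2
  p2 = b.0 → —b→ p3
  p3 = 0 → stopped
LTS(Q): 3 reachable states
  q0 = rec X. a.a.0 + a.X → —a→ q0, —a→ q1
  q1 = a.0 → —a→ q2
  q2 = 0 → stopped
Run σ = ⟨aab⟩ on P: start {p0}
  after a @ step 1: {p0, p1}
  after a @ step 2: {p0, p1, p2}
  after b @ step 3: {p3}
  P completes σ.
Run σ = ⟨aab⟩ on Q: start {q0}
  after a @ step 1: {q0, q1}
  after a @ step 2: {q0, q1, q2}
  after b @ step 3: ∅ (Q stuck)

aab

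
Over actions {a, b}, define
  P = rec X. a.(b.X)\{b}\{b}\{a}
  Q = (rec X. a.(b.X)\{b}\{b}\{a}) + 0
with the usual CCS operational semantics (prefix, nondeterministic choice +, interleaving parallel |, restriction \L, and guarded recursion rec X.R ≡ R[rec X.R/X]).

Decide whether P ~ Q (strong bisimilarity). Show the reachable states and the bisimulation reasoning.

P ~ Q

P's transition system — 2 states:
  m0 = rec X. a.(b.X)\{b}\{b}\{a} :: --a--▸ m1
  m1 = (b.(rec X. a.(b.X)\{b}\{b}\{a}))\{b}\{b}\{a} :: (no moves)
Q's transition system — 2 states:
  n0 = (rec X. a.(b.X)\{b}\{b}\{a}) + 0 :: --a--▸ n1
  n1 = (b.(rec X. a.(b.X)\{b}\{b}\{a}))\{b}\{b}\{a} :: (no moves)
Partition-refinement fixed point:
  B0 = {m0, n0}
  B1 = {m1, n1}
m0 ∈ B0, n0 ∈ B0 → same block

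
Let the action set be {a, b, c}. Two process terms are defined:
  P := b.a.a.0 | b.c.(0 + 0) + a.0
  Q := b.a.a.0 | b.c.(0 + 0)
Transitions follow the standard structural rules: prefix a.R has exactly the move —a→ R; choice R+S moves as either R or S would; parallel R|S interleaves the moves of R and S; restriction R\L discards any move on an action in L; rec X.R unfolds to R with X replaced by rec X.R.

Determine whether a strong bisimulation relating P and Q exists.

LTS(P): 13 reachable states
  p0 = b.a.a.0 | b.c.(0 + 0) + a.0 | ··a··> p1, ··b··> p2, ··b··> p3
  p1 = 0 | stopped
  p2 = a.a.0 | b.c.(0 + 0) | ··a··> p4, ··b··> p5
  p3 = b.a.a.0 | c.(0 + 0) | ··b··> p5, ··c··> p6
  p4 = a.0 | b.c.(0 + 0) | ··a··> p7, ··b··> p8
  p5 = a.a.0 | c.(0 + 0) | ··a··> p8, ··c··> p9
  p6 = b.a.a.0 | (0 + 0) | ··b··> p9
  p7 = 0 | b.c.(0 + 0) | ··b··> p10
  p8 = a.0 | c.(0 + 0) | ··a··> p10, ··c··> p11
  p9 = a.a.0 | (0 + 0) | ··a··> p11
  p10 = 0 | c.(0 + 0) | ··c··> p12
  p11 = a.0 | (0 + 0) | ··a··> p12
  p12 = 0 | (0 + 0) | stopped
LTS(Q): 12 reachable states
  q0 = b.a.a.0 | b.c.(0 + 0) | ··b··> q1, ··b··> q2
  q1 = a.a.0 | b.c.(0 + 0) | ··a··> q3, ··b··> q4
  q2 = b.a.a.0 | c.(0 + 0) | ··b··> q4, ··c··> q5
  q3 = a.0 | b.c.(0 + 0) | ··a··> q6, ··b··> q7
  q4 = a.a.0 | c.(0 + 0) | ··a··> q7, ··c··> q8
  q5 = b.a.a.0 | (0 + 0) | ··b··> q8
  q6 = 0 | b.c.(0 + 0) | ··b··> q9
  q7 = a.0 | c.(0 + 0) | ··a··> q9, ··c··> q10
  q8 = a.a.0 | (0 + 0) | ··a··> q10
  q9 = 0 | c.(0 + 0) | ··c··> q11
  q10 = a.0 | (0 + 0) | ··a··> q11
  q11 = 0 | (0 + 0) | stopped
Partition-refinement fixed point:
  B0 = {p0}
  B1 = {p1, p12, q11}
  B2 = {p3, q2}
  B3 = {p5, q4}
  B4 = {p9, q8}
  B5 = {p11, q10}
  B6 = {p8, q7}
  B7 = {p10, q9}
  B8 = {p6, q5}
  B9 = {p2, q1}
  B10 = {p4, q3}
  B11 = {p7, q6}
  B12 = {q0}
p0 ∈ B0, q0 ∈ B12 → different blocks

NO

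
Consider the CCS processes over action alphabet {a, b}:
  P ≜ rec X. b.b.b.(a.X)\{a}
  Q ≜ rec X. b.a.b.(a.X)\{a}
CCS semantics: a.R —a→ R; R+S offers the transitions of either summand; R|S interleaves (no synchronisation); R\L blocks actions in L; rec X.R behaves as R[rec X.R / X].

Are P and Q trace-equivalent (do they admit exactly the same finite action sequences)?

Reachable graph of P (4 states):
  s0 = rec X. b.b.b.(a.X)\{a} ⊢ --b--▸ s1
  s1 = b.b.(a.(rec X. b.b.b.(a.X)\{a}))\{a} ⊢ --b--▸ s2
  s2 = b.(a.(rec X. b.b.b.(a.X)\{a}))\{a} ⊢ --b--▸ s3
  s3 = (a.(rec X. b.b.b.(a.X)\{a}))\{a} ⊢ (no moves)
Reachable graph of Q (4 states):
  t0 = rec X. b.a.b.(a.X)\{a} ⊢ --b--▸ t1
  t1 = a.b.(a.(rec X. b.a.b.(a.X)\{a}))\{a} ⊢ --a--▸ t2
  t2 = b.(a.(rec X. b.a.b.(a.X)\{a}))\{a} ⊢ --b--▸ t3
  t3 = (a.(rec X. b.a.b.(a.X)\{a}))\{a} ⊢ (no moves)
Run σ = ⟨bb⟩ on P: start {s0}
  after b @ step 1: {s1}
  after b @ step 2: {s2}
  — P admits the full trace.
Run σ = ⟨bb⟩ on Q: start {t0}
  after b @ step 1: {t1}
  after b @ step 2: ∅  — Q cannot continue

NO — witness ⟨bb⟩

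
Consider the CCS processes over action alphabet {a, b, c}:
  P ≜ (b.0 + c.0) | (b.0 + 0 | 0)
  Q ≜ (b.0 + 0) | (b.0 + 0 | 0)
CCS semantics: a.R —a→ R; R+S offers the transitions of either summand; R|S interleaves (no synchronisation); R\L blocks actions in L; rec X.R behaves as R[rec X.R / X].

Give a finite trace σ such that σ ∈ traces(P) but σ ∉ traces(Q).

c

LTS(P): 4 reachable states
  p0 = (b.0 + c.0) | (b.0 + 0 | 0) ⊢ ··b··> p1, ··b··> p2, ··c··> p2
  p1 = (b.0 + c.0) | 0 ⊢ ··b··> p3, ··c··> p3
  p2 = 0 | (b.0 + 0 | 0) ⊢ ··b··> p3
  p3 = 0 | 0 ⊢ (no moves)
LTS(Q): 4 reachable states
  q0 = (b.0 + 0) | (b.0 + 0 | 0) ⊢ ··b··> q1, ··b··> q2
  q1 = (b.0 + 0) | 0 ⊢ ··b··> q3
  q2 = 0 | (b.0 + 0 | 0) ⊢ ··b··> q3
  q3 = 0 | 0 ⊢ (no moves)
Executing c from P (initial set {p0}):
  step 1 (c): {p2}
  ✓ P
Executing c from Q (initial set {q0}):
  step 1 (c): ∅  — Q cannot continue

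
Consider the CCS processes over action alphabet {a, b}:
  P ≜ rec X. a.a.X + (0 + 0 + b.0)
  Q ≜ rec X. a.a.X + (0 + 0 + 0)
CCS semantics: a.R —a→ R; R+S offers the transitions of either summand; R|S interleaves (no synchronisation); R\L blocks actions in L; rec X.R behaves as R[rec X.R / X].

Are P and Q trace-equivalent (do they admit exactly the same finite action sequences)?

trace-distinct — witness ⟨b⟩

P's transition system — 3 states:
  m0 = rec X. a.a.X + (0 + 0 + b.0) | -a-> m1, -b-> m2
  m1 = a.(rec X. a.a.X + (0 + 0 + b.0)) | -a-> m0
  m2 = 0 | ·
Q's transition system — 2 states:
  n0 = rec X. a.a.X + (0 + 0 + 0) | -a-> n1
  n1 = a.(rec X. a.a.X + (0 + 0 + 0)) | -a-> n0
Trace ⟨b⟩ through P, begin at {m0}:
  [1] b ⇒ {m2}
  ✓ P
Trace ⟨b⟩ through Q, begin at {n0}:
  [1] b ⇒ ∅  — Q cannot continue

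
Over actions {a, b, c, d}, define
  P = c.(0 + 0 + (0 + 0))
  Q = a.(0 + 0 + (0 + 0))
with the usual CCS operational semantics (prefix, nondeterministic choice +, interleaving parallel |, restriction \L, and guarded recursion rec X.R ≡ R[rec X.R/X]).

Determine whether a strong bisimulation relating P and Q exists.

Reachable graph of P (2 states):
  m0 = c.(0 + 0 + (0 + 0)) :: ··c··> m1
  m1 = 0 + 0 + (0 + 0) :: ∅
Reachable graph of Q (2 states):
  n0 = a.(0 + 0 + (0 + 0)) :: ··a··> n1
  n1 = 0 + 0 + (0 + 0) :: ∅
Partition-refinement fixed point:
  B0 = {m0}
  B1 = {m1, n1}
  B2 = {n0}
m0 ∈ B0, n0 ∈ B2 → different blocks

NO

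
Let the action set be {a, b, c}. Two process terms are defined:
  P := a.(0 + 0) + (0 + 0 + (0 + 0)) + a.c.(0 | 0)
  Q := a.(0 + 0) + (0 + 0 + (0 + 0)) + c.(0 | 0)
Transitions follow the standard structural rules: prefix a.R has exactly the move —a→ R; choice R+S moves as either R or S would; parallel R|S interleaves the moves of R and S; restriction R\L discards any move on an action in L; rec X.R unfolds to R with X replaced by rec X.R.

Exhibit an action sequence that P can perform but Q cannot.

LTS(P): 4 reachable states
  m0 = a.(0 + 0) + (0 + 0 + (0 + 0)) + a.c.(0 | 0) has moves -a-> m1, -a-> m2
  m1 = 0 + 0 has moves stopped
  m2 = c.(0 | 0) has moves -c-> m3
  m3 = 0 | 0 has moves stopped
LTS(Q): 3 reachable states
  n0 = a.(0 + 0) + (0 + 0 + (0 + 0)) + c.(0 | 0) has moves -a-> n1, -c-> n2
  n1 = 0 + 0 has moves stopped
  n2 = 0 | 0 has moves stopped
Executing ac from P (initial set {m0}):
  after a @ step 1: {m1, m2}
  after c @ step 2: {m3}
  — P admits the full trace.
Executing ac from Q (initial set {n0}):
  after a @ step 1: {n1}
  after c @ step 2: no successor for Q

ac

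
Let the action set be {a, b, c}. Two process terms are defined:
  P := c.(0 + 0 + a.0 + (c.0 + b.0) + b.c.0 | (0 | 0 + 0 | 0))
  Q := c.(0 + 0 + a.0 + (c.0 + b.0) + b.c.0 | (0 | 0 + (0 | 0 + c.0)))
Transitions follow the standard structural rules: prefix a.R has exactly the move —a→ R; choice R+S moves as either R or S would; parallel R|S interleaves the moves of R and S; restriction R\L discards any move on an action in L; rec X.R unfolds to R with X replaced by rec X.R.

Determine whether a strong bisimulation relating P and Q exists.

P ≁ Q

LTS(P): 5 reachable states
  u0 = c.(0 + 0 + a.0 + (c.0 + b.0) + b.c.0 | (0 | 0 + 0 | 0)) → --c--▸ u1
  u1 = 0 + 0 + a.0 + (c.0 + b.0) + b.c.0 | (0 | 0 + 0 | 0) → --a--▸ u2, --b--▸ u2, --b--▸ u3, --c--▸ u2
  u2 = 0 → ∅
  u3 = c.0 | (0 | 0 + 0 | 0) → --c--▸ u4
  u4 = 0 | (0 | 0 + 0 | 0) → ∅
LTS(Q): 8 reachable states
  v0 = c.(0 + 0 + a.0 + (c.0 + b.0) + b.c.0 | (0 | 0 + (0 | 0 + c.0))) → --c--▸ v1
  v1 = 0 + 0 + a.0 + (c.0 + b.0) + b.c.0 | (0 | 0 + (0 | 0 + c.0)) → --a--▸ v2, --b--▸ v2, --b--▸ v3, --c--▸ v2, --c--▸ v4
  v2 = 0 → ∅
  v3 = c.0 | (0 | 0 + (0 | 0 + c.0)) → --c--▸ v5, --c--▸ v6
  v4 = b.c.0 | 0 → --b--▸ v6
  v5 = 0 | (0 | 0 + (0 | 0 + c.0)) → --c--▸ v7
  v6 = c.0 | 0 → --c--▸ v7
  v7 = 0 | 0 → ∅
Partition-refinement fixed point:
  B0 = {u0}
  B1 = {u1}
  B2 = {u2, u4, v2, v7}
  B3 = {u3, v5, v6}
  B4 = {v0}
  B5 = {v1}
  B6 = {v3}
  B7 = {v4}
u0 ∈ B0, v0 ∈ B4 → different blocks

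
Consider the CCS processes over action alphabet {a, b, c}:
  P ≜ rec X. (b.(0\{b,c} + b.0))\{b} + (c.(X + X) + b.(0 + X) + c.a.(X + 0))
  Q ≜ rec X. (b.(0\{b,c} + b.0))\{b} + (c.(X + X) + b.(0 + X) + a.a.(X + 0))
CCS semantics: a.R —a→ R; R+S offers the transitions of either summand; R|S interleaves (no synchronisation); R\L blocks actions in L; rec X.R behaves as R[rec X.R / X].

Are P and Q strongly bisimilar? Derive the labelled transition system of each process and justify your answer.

not bisimilar

Reachable graph of P (5 states):
  p0 = rec X. (b.(0\{b,c} + b.0))\{b} + (c.(X + X) + b.(0 + X) + c.a.(X + 0)) ⊢ =b=> p1, =c=> p2, =c=> p3
  p1 = 0 + (rec X. (b.(0\{b,c} + b.0))\{b} + (c.(X + X) + b.(0 + X) + c.a.(X + 0))) ⊢ =b=> p1, =c=> p2, =c=> p3
  p2 = (rec X. (b.(0\{b,c} + b.0))\{b} + (c.(X + X) + b.(0 + X) + c.a.(X + 0))) + (rec X. (b.(0\{b,c} + b.0))\{b} + (c.(X + X) + b.(0 + X) + c.a.(X + 0))) ⊢ =b=> p1, =c=> p2, =c=> p3
  p3 = a.((rec X. (b.(0\{b,c} + b.0))\{b} + (c.(X + X) + b.(0 + X) + c.a.(X + 0))) + 0) ⊢ =a=> p4
  p4 = (rec X. (b.(0\{b,c} + b.0))\{b} + (c.(X + X) + b.(0 + X) + c.a.(X + 0))) + 0 ⊢ =b=> p1, =c=> p2, =c=> p3
Reachable graph of Q (5 states):
  q0 = rec X. (b.(0\{b,c} + b.0))\{b} + (c.(X + X) + b.(0 + X) + a.a.(X + 0)) ⊢ =a=> q1, =b=> q2, =c=> q3
  q1 = a.((rec X. (b.(0\{b,c} + b.0))\{b} + (c.(X + X) + b.(0 + X) + a.a.(X + 0))) + 0) ⊢ =a=> q4
  q2 = 0 + (rec X. (b.(0\{b,c} + b.0))\{b} + (c.(X + X) + b.(0 + X) + a.a.(X + 0))) ⊢ =a=> q1, =b=> q2, =c=> q3
  q3 = (rec X. (b.(0\{b,c} + b.0))\{b} + (c.(X + X) + b.(0 + X) + a.a.(X + 0))) + (rec X. (b.(0\{b,c} + b.0))\{b} + (c.(X + X) + b.(0 + X) + a.a.(X + 0))) ⊢ =a=> q1, =b=> q2, =c=> q3
  q4 = (rec X. (b.(0\{b,c} + b.0))\{b} + (c.(X + X) + b.(0 + X) + a.a.(X + 0))) + 0 ⊢ =a=> q1, =b=> q2, =c=> q3
Coarsest stable partition (strong bisimilarity classes):
  B0 = {p0, p1, p2, p4}
  B1 = {p3}
  B2 = {q0, q2, q3, q4}
  B3 = {q1}
p0 ∈ B0, q0 ∈ B2 → different blocks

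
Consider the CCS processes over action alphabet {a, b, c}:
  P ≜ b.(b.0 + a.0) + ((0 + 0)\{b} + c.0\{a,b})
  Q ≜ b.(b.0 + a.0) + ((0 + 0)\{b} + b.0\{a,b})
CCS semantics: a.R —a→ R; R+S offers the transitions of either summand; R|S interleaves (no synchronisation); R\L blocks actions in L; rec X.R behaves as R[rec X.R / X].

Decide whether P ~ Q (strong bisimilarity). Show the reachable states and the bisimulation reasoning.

not bisimilar

LTS(P): 4 reachable states
  s0 = b.(b.0 + a.0) + ((0 + 0)\{b} + c.0\{a,b}) has moves --b--▸ s1, --c--▸ s2
  s1 = b.0 + a.0 has moves --a--▸ s3, --b--▸ s3
  s2 = 0\{a,b} has moves (no moves)
  s3 = 0 has moves (no moves)
LTS(Q): 4 reachable states
  t0 = b.(b.0 + a.0) + ((0 + 0)\{b} + b.0\{a,b}) has moves --b--▸ t1, --b--▸ t2
  t1 = 0\{a,b} has moves (no moves)
  t2 = b.0 + a.0 has moves --a--▸ t3, --b--▸ t3
  t3 = 0 has moves (no moves)
Bisimilarity quotient blocks:
  B0 = {s0}
  B1 = {s2, s3, t1, t3}
  B2 = {s1, t2}
  B3 = {t0}
s0 ∈ B0, t0 ∈ B3 → different blocks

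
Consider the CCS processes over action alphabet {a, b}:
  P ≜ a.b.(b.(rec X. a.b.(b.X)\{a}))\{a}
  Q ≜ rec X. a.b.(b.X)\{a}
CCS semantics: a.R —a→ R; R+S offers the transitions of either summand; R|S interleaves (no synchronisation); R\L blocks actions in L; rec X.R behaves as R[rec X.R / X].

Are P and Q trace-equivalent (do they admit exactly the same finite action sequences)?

P's transition system — 4 states:
  p0 = a.b.(b.(rec X. a.b.(b.X)\{a}))\{a} | ··a··> p1
  p1 = b.(b.(rec X. a.b.(b.X)\{a}))\{a} | ··b··> p2
  p2 = (b.(rec X. a.b.(b.X)\{a}))\{a} | ··b··> p3
  p3 = (rec X. a.b.(b.X)\{a})\{a} | ·
Q's transition system — 4 states:
  q0 = rec X. a.b.(b.X)\{a} | ··a··> q1
  q1 = b.(b.(rec X. a.b.(b.X)\{a}))\{a} | ··b··> q2
  q2 = (b.(rec X. a.b.(b.X)\{a}))\{a} | ··b··> q3
  q3 = (rec X. a.b.(b.X)\{a})\{a} | ·
Partition-refinement fixed point:
  B0 = {p0, q0}
  B1 = {p1, q1}
  B2 = {p2, q2}
  B3 = {p3, q3}
p0 ∈ B0, q0 ∈ B0 → same block
Bisimilar ⇒ trace-equivalent.

trace-equivalent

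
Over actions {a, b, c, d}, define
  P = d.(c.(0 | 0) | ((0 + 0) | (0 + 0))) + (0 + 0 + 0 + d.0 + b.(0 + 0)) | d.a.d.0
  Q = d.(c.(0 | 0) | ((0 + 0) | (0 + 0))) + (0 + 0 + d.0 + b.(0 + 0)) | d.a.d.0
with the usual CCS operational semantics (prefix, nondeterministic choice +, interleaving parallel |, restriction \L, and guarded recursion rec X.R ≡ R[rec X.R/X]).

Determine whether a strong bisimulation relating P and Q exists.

P's transition system — 14 states:
  m0 = d.(c.(0 | 0) | ((0 + 0) | (0 + 0))) + (0 + 0 + 0 + d.0 + b.(0 + 0)) | d.a.d.0 ⊢ --b--▸ m1, --d--▸ m2, --d--▸ m3, --d--▸ m4
  m1 = (0 + 0) | d.a.d.0 ⊢ --d--▸ m5
  m2 = (0 + 0 + 0 + d.0 + b.(0 + 0)) | a.d.0 ⊢ --a--▸ m6, --b--▸ m5, --d--▸ m7
  m3 = 0 | d.a.d.0 ⊢ --d--▸ m7
  m4 = c.(0 | 0) | ((0 + 0) | (0 + 0)) ⊢ --c--▸ m8
  m5 = (0 + 0) | a.d.0 ⊢ --a--▸ m9
  m6 = (0 + 0 + 0 + d.0 + b.(0 + 0)) | d.0 ⊢ --b--▸ m9, --d--▸ m10, --d--▸ m11
  m7 = 0 | a.d.0 ⊢ --a--▸ m11
  m8 = 0 | 0 | ((0 + 0) | (0 + 0)) ⊢ deadlocked
  m9 = (0 + 0) | d.0 ⊢ --d--▸ m12
  m10 = (0 + 0 + 0 + d.0 + b.(0 + 0)) | 0 ⊢ --b--▸ m12, --d--▸ m13
  m11 = 0 | d.0 ⊢ --d--▸ m13
  m12 = (0 + 0) | 0 ⊢ deadlocked
  m13 = 0 | 0 ⊢ deadlocked
Q's transition system — 14 states:
  n0 = d.(c.(0 | 0) | ((0 + 0) | (0 + 0))) + (0 + 0 + d.0 + b.(0 + 0)) | d.a.d.0 ⊢ --b--▸ n1, --d--▸ n2, --d--▸ n3, --d--▸ n4
  n1 = (0 + 0) | d.a.d.0 ⊢ --d--▸ n5
  n2 = (0 + 0 + d.0 + b.(0 + 0)) | a.d.0 ⊢ --a--▸ n6, --b--▸ n5, --d--▸ n7
  n3 = 0 | d.a.d.0 ⊢ --d--▸ n7
  n4 = c.(0 | 0) | ((0 + 0) | (0 + 0)) ⊢ --c--▸ n8
  n5 = (0 + 0) | a.d.0 ⊢ --a--▸ n9
  n6 = (0 + 0 + d.0 + b.(0 + 0)) | d.0 ⊢ --b--▸ n9, --d--▸ n10, --d--▸ n11
  n7 = 0 | a.d.0 ⊢ --a--▸ n11
  n8 = 0 | 0 | ((0 + 0) | (0 + 0)) ⊢ deadlocked
  n9 = (0 + 0) | d.0 ⊢ --d--▸ n12
  n10 = (0 + 0 + d.0 + b.(0 + 0)) | 0 ⊢ --b--▸ n12, --d--▸ n13
  n11 = 0 | d.0 ⊢ --d--▸ n13
  n12 = (0 + 0) | 0 ⊢ deadlocked
  n13 = 0 | 0 ⊢ deadlocked
Coarsest stable partition (strong bisimilarity classes):
  B0 = {m0, n0}
  B1 = {m2, n2}
  B2 = {m5, m7, n5, n7}
  B3 = {m11, m9, n11, n9}
  B4 = {m12, m13, m8, n12, n13, n8}
  B5 = {m6, n6}
  B6 = {m10, n10}
  B7 = {m4, n4}
  B8 = {m1, m3, n1, n3}
m0 ∈ B0, n0 ∈ B0 → same block

YES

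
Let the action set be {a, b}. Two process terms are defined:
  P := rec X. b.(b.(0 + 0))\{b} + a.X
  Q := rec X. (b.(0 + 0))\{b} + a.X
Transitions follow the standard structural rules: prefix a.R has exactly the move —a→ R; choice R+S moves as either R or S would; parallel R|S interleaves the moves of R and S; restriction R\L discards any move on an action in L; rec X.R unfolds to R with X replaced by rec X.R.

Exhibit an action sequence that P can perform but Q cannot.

Reachable graph of P (2 states):
  u0 = rec X. b.(b.(0 + 0))\{b} + a.X ⊢ --a--▸ u0, --b--▸ u1
  u1 = (b.(0 + 0))\{b} ⊢ stopped
Reachable graph of Q (1 states):
  v0 = rec X. (b.(0 + 0))\{b} + a.X ⊢ --a--▸ v0
Executing b from P (initial set {u0}):
  [1] b ⇒ {u1}
  — P admits the full trace.
Executing b from Q (initial set {v0}):
  [1] b ⇒ ∅  — Q cannot continue

b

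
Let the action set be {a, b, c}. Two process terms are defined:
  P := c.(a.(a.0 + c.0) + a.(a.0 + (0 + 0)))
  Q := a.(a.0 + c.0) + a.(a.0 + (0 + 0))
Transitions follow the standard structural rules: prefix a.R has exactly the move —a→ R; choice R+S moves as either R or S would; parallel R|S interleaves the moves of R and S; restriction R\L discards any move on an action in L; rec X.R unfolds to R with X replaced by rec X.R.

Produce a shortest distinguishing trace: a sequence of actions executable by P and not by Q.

c

P's transition system — 5 states:
  p0 = c.(a.(a.0 + c.0) + a.(a.0 + (0 + 0))) has moves -c-> p1
  p1 = a.(a.0 + c.0) + a.(a.0 + (0 + 0)) has moves -a-> p2, -a-> p3
  p2 = a.0 + (0 + 0) has moves -a-> p4
  p3 = a.0 + c.0 has moves -a-> p4, -c-> p4
  p4 = 0 has moves (no moves)
Q's transition system — 4 states:
  q0 = a.(a.0 + c.0) + a.(a.0 + (0 + 0)) has moves -a-> q1, -a-> q2
  q1 = a.0 + (0 + 0) has moves -a-> q3
  q2 = a.0 + c.0 has moves -a-> q3, -c-> q3
  q3 = 0 has moves (no moves)
Executing c from P (initial set {p0}):
  [1] c ⇒ {p1}
  ✓ P
Executing c from Q (initial set {q0}):
  [1] c ⇒ ∅  — Q cannot continue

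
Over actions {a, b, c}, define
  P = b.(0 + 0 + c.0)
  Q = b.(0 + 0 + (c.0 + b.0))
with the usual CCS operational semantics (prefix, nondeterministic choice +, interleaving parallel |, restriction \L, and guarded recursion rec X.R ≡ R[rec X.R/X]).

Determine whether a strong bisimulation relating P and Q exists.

NO

LTS(P): 3 reachable states
  p0 = b.(0 + 0 + c.0) → ··b··> p1
  p1 = 0 + 0 + c.0 → ··c··> p2
  p2 = 0 → ∅
LTS(Q): 3 reachable states
  q0 = b.(0 + 0 + (c.0 + b.0)) → ··b··> q1
  q1 = 0 + 0 + (c.0 + b.0) → ··b··> q2, ··c··> q2
  q2 = 0 → ∅
Coarsest stable partition (strong bisimilarity classes):
  B0 = {p0}
  B1 = {p1}
  B2 = {p2, q2}
  B3 = {q0}
  B4 = {q1}
p0 ∈ B0, q0 ∈ B3 → different blocks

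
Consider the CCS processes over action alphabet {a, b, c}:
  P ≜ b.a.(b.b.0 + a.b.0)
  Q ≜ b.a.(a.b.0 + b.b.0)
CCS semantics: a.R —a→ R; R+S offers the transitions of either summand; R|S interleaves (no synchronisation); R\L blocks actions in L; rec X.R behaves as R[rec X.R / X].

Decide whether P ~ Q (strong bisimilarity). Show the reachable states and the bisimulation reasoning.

P's transition system — 5 states:
  s0 = b.a.(b.b.0 + a.b.0) → ··b··> s1
  s1 = a.(b.b.0 + a.b.0) → ··a··> s2
  s2 = b.b.0 + a.b.0 → ··a··> s3, ··b··> s3
  s3 = b.0 → ··b··> s4
  s4 = 0 → ∅
Q's transition system — 5 states:
  t0 = b.a.(a.b.0 + b.b.0) → ··b··> t1
  t1 = a.(a.b.0 + b.b.0) → ··a··> t2
  t2 = a.b.0 + b.b.0 → ··a··> t3, ··b··> t3
  t3 = b.0 → ··b··> t4
  t4 = 0 → ∅
Partition-refinement fixed point:
  B0 = {s0, t0}
  B1 = {s1, t1}
  B2 = {s2, t2}
  B3 = {s3, t3}
  B4 = {s4, t4}
s0 ∈ B0, t0 ∈ B0 → same block

bisimilar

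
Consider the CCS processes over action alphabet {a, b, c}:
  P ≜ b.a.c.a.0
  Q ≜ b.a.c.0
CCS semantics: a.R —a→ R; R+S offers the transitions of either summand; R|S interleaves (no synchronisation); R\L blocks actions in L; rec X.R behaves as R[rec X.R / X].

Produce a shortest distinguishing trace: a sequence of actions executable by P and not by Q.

LTS(P): 5 reachable states
  p0 = b.a.c.a.0 ⊢ —b→ p1
  p1 = a.c.a.0 ⊢ —a→ p2
  p2 = c.a.0 ⊢ —c→ p3
  p3 = a.0 ⊢ —a→ p4
  p4 = 0 ⊢ (no moves)
LTS(Q): 4 reachable states
  q0 = b.a.c.0 ⊢ —b→ q1
  q1 = a.c.0 ⊢ —a→ q2
  q2 = c.0 ⊢ —c→ q3
  q3 = 0 ⊢ (no moves)
Run σ = ⟨baca⟩ on P: start {p0}
  after b @ step 1: {p1}
  after a @ step 2: {p2}
  after c @ step 3: {p3}
  after a @ step 4: {p4}
  ✓ P
Run σ = ⟨baca⟩ on Q: start {q0}
  after b @ step 1: {q1}
  after a @ step 2: {q2}
  after c @ step 3: {q3}
  after a @ step 4: ∅  — Q cannot continue

baca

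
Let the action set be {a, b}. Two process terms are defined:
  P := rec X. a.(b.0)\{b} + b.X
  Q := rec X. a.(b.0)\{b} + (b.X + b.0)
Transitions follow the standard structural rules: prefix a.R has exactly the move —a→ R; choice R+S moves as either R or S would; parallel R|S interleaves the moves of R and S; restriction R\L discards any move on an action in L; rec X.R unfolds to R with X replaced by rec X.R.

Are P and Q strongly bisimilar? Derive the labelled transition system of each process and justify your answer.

Reachable graph of P (2 states):
  m0 = rec X. a.(b.0)\{b} + b.X has moves -a-> m1, -b-> m0
  m1 = (b.0)\{b} has moves stopped
Reachable graph of Q (3 states):
  n0 = rec X. a.(b.0)\{b} + (b.X + b.0) has moves -a-> n1, -b-> n0, -b-> n2
  n1 = (b.0)\{b} has moves stopped
  n2 = 0 has moves stopped
Bisimilarity quotient blocks:
  B0 = {m0}
  B1 = {m1, n1, n2}
  B2 = {n0}
m0 ∈ B0, n0 ∈ B2 → different blocks

P ≁ Q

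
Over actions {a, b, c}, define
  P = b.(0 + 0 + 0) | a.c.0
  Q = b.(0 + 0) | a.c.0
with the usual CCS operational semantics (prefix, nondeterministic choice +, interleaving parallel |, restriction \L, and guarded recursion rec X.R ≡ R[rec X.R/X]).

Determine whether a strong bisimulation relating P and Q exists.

bisimilar

Reachable graph of P (6 states):
  u0 = b.(0 + 0 + 0) | a.c.0 :: ··a··> u1, ··b··> u2
  u1 = b.(0 + 0 + 0) | c.0 :: ··b··> u3, ··c··> u4
  u2 = (0 + 0 + 0) | a.c.0 :: ··a··> u3
  u3 = (0 + 0 + 0) | c.0 :: ··c··> u5
  u4 = b.(0 + 0 + 0) | 0 :: ··b··> u5
  u5 = (0 + 0 + 0) | 0 :: stopped
Reachable graph of Q (6 states):
  v0 = b.(0 + 0) | a.c.0 :: ··a··> v1, ··b··> v2
  v1 = b.(0 + 0) | c.0 :: ··b··> v3, ··c··> v4
  v2 = (0 + 0) | a.c.0 :: ··a··> v3
  v3 = (0 + 0) | c.0 :: ··c··> v5
  v4 = b.(0 + 0) | 0 :: ··b··> v5
  v5 = (0 + 0) | 0 :: stopped
Partition-refinement fixed point:
  B0 = {u0, v0}
  B1 = {u2, v2}
  B2 = {u3, v3}
  B3 = {u5, v5}
  B4 = {u1, v1}
  B5 = {u4, v4}
u0 ∈ B0, v0 ∈ B0 → same block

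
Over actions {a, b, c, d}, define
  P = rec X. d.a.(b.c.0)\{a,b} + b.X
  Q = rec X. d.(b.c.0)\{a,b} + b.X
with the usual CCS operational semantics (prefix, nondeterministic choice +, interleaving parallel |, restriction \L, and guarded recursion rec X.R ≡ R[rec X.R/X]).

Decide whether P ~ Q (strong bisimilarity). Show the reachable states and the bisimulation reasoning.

P ≁ Q

P's transition system — 3 states:
  u0 = rec X. d.a.(b.c.0)\{a,b} + b.X → ··b··> u0, ··d··> u1
  u1 = a.(b.c.0)\{a,b} → ··a··> u2
  u2 = (b.c.0)\{a,b} → (no moves)
Q's transition system — 2 states:
  v0 = rec X. d.(b.c.0)\{a,b} + b.X → ··b··> v0, ··d··> v1
  v1 = (b.c.0)\{a,b} → (no moves)
Partition-refinement fixed point:
  B0 = {u0}
  B1 = {u1}
  B2 = {u2, v1}
  B3 = {v0}
u0 ∈ B0, v0 ∈ B3 → different blocks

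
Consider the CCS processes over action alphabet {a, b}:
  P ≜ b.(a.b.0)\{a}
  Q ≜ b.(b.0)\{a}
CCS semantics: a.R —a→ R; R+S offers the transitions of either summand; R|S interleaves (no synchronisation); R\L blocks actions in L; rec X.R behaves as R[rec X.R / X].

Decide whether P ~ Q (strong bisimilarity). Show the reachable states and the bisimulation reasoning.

not bisimilar

Reachable graph of P (2 states):
  m0 = b.(a.b.0)\{a} | -b-> m1
  m1 = (a.b.0)\{a} | deadlocked
Reachable graph of Q (3 states):
  n0 = b.(b.0)\{a} | -b-> n1
  n1 = (b.0)\{a} | -b-> n2
  n2 = 0\{a} | deadlocked
Partition-refinement fixed point:
  B0 = {m0, n1}
  B1 = {m1, n2}
  B2 = {n0}
m0 ∈ B0, n0 ∈ B2 → different blocks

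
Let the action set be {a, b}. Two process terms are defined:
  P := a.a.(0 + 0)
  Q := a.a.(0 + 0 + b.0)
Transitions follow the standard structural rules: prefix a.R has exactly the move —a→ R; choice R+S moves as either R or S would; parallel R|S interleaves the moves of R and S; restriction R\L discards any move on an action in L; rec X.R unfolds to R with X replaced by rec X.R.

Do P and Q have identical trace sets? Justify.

LTS(P): 3 reachable states
  s0 = a.a.(0 + 0) → =a=> s1
  s1 = a.(0 + 0) → =a=> s2
  s2 = 0 + 0 → ·
LTS(Q): 4 reachable states
  t0 = a.a.(0 + 0 + b.0) → =a=> t1
  t1 = a.(0 + 0 + b.0) → =a=> t2
  t2 = 0 + 0 + b.0 → =b=> t3
  t3 = 0 → ·
Executing aab from Q (initial set {t0}):
  [1] a ⇒ {t1}
  [2] a ⇒ {t2}
  [3] b ⇒ {t3}
  Q completes σ.
Executing aab from P (initial set {s0}):
  [1] a ⇒ {s1}
  [2] a ⇒ {s2}
  [3] b ⇒ ∅ (P stuck)

trace-distinct — witness ⟨aab⟩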